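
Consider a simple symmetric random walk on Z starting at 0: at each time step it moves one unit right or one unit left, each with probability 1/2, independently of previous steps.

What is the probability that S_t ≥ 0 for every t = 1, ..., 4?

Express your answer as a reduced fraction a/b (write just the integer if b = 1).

Let f(t,s) = #length-t paths at position s with S_1..S_t all ≥ 0.
f(t,s) = f(t-1,s-1) + f(t-1,s+1) for s ≥ 0; f(t,s) = 0 for s < 0.
t=0: f(0,0)=1
t=1: f(1,1)=1
t=2: f(2,0)=1 f(2,2)=1
t=3: f(3,1)=2 f(3,3)=1
t=4: f(4,0)=2 f(4,2)=3 f(4,4)=1
Σ_s f(4,s) = 6
P = 6/16 = 3/8

Answer: 3/8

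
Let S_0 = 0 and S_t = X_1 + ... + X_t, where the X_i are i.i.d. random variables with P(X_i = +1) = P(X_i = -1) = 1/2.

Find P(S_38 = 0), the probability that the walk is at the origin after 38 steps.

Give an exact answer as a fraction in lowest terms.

To return to 0 after 38 steps: need exactly 19 steps of +1 and 19 of -1.
Favorable paths: C(38,19) = 35345263800
Total paths: 2^38 = 274877906944
P = 35345263800/274877906944 = 4418157975/34359738368

Answer: 4418157975/34359738368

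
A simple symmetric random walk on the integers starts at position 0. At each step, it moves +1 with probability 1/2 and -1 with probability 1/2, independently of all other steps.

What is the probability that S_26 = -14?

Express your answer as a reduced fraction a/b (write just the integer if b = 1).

To reach position -14 after 26 steps: need 6 steps of +1 and 20 of -1.
Favorable paths: C(26,6) = 230230
Total paths: 2^26 = 67108864
P = 230230/67108864 = 115115/33554432

Answer: 115115/33554432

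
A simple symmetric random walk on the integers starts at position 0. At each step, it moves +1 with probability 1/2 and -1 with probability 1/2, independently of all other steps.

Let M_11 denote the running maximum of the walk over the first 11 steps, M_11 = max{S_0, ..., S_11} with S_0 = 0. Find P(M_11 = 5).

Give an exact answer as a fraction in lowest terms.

Let M_11 = max(S_0,...,S_11). Use the reflection principle: for j ≥ 1, #{paths with M_11 ≥ j} = #{S_11 ≥ j} + #{S_11 ≥ j+1}.
By reflection, #{M_11 ≥ 5} = #{S_11 ≥ 5} + #{S_11 ≥ 6} = 232 + 67 = 299.
#{M_11 ≥ 6} = #{S_11 ≥ 6} + #{S_11 ≥ 7} = 67 + 67 = 134.
#{M_11 = 5} = 299 - 134 = 165.
P(M_11 = 5) = 165/2048 = 165/2048

Answer: 165/2048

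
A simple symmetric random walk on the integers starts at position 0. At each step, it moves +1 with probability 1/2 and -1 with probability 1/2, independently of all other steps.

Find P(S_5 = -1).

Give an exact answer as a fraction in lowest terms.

To reach position -1 after 5 steps: need 2 steps of +1 and 3 of -1.
Favorable paths: C(5,2) = 10
Total paths: 2^5 = 32
P = 10/32 = 5/16

Answer: 5/16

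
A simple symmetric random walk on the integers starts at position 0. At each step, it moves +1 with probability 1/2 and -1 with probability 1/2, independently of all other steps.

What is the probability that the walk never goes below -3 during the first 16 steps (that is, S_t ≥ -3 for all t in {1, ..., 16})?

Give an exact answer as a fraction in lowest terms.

Answer: 21879/32768

Derivation:
Let f(t,s) = #length-t paths at position s with S_1..S_t all ≥ -3.
f(t,s) = f(t-1,s-1) + f(t-1,s+1) for s ≥ -3; f(t,s) = 0 for s < -3.
t=0: f(0,0)=1
t=1: f(1,-1)=1 f(1,1)=1
t=2: f(2,-2)=1 f(2,0)=2 f(2,2)=1
t=3: f(3,-3)=1 f(3,-1)=3 f(3,1)=3 f(3,3)=1
t=4: f(4,-2)=4 f(4,0)=6 f(4,2)=4 f(4,4)=1
t=5: f(5,-3)=4 f(5,-1)=10 f(5,1)=10 f(5,3)=5 f(5,5)=1
t=6: f(6,-2)=14 f(6,0)=20 f(6,2)=15 f(6,4)=6 f(6,6)=1
t=7: f(7,-3)=14 f(7,-1)=34 f(7,1)=35 f(7,3)=21 f(7,5)=7 f(7,7)=1
t=8: f(8,-2)=48 f(8,0)=69 f(8,2)=56 f(8,4)=28 f(8,6)=8 f(8,8)=1
t=9: f(9,-3)=48 f(9,-1)=117 f(9,1)=125 f(9,3)=84 f(9,5)=36 f(9,7)=9 f(9,9)=1
t=10: f(10,-2)=165 f(10,0)=242 f(10,2)=209 f(10,4)=120 f(10,6)=45 f(10,8)=10 f(10,10)=1
t=11: f(11,-3)=165 f(11,-1)=407 f(11,1)=451 f(11,3)=329 f(11,5)=165 f(11,7)=55 f(11,9)=11 f(11,11)=1
t=12: f(12,-2)=572 f(12,0)=858 f(12,2)=780 f(12,4)=494 f(12,6)=220 f(12,8)=66 f(12,10)=12 f(12,12)=1
t=13: f(13,-3)=572 f(13,-1)=1430 f(13,1)=1638 f(13,3)=1274 f(13,5)=714 f(13,7)=286 f(13,9)=78 f(13,11)=13 f(13,13)=1
t=14: f(14,-2)=2002 f(14,0)=3068 f(14,2)=2912 f(14,4)=1988 f(14,6)=1000 f(14,8)=364 f(14,10)=91 f(14,12)=14 f(14,14)=1
t=15: f(15,-3)=2002 f(15,-1)=5070 f(15,1)=5980 f(15,3)=4900 f(15,5)=2988 f(15,7)=1364 f(15,9)=455 f(15,11)=105 f(15,13)=15 f(15,15)=1
t=16: f(16,-2)=7072 f(16,0)=11050 f(16,2)=10880 f(16,4)=7888 f(16,6)=4352 f(16,8)=1819 f(16,10)=560 f(16,12)=120 f(16,14)=16 f(16,16)=1
Σ_s f(16,s) = 43758
P = 43758/65536 = 21879/32768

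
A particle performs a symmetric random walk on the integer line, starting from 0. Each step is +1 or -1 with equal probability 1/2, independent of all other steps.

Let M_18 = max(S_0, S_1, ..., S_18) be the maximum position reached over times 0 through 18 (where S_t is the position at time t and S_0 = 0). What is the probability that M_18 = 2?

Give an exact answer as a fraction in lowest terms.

Answer: 21879/131072

Derivation:
Let M_18 = max(S_0,...,S_18). Use the reflection principle: for j ≥ 1, #{paths with M_18 ≥ j} = #{S_18 ≥ j} + #{S_18 ≥ j+1}.
By reflection, #{M_18 ≥ 2} = #{S_18 ≥ 2} + #{S_18 ≥ 3} = 106762 + 63004 = 169766.
#{M_18 ≥ 3} = #{S_18 ≥ 3} + #{S_18 ≥ 4} = 63004 + 63004 = 126008.
#{M_18 = 2} = 169766 - 126008 = 43758.
P(M_18 = 2) = 43758/262144 = 21879/131072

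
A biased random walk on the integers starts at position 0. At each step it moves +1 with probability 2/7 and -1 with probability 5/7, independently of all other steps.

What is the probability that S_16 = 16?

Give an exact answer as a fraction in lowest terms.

To reach position 16 after 16 steps: need 16 steps of +1 and 0 steps of -1.
Number of such sequences: C(16,16) = 1
Each has probability (2/7)^16 · (5/7)^0 = 65536/33232930569601
P = 1 · 65536/33232930569601 = 65536/33232930569601

Answer: 65536/33232930569601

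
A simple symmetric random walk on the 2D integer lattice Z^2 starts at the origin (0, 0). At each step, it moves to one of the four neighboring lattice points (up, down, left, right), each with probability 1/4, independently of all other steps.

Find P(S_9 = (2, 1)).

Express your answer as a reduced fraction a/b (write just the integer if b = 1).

Let h be the number of horizontal steps (so 9-h are vertical). To end at (2,1) need (h+2)/2 right-steps and ((9-h)+1)/2 up-steps.
Sum over h with 2 ≤ h ≤ 8, h ≡ 0 (mod 2), 9-h ≡ 1 (mod 2):
h=2: C(9,2)·C(2,2)·C(7,4) = 36·1·35 = 1260
h=4: C(9,4)·C(4,3)·C(5,3) = 126·4·10 = 5040
h=6: C(9,6)·C(6,4)·C(3,2) = 84·15·3 = 3780
h=8: C(9,8)·C(8,5)·C(1,1) = 9·56·1 = 504
Total favorable: 10584
Total paths: 4^9 = 262144
P = 10584/262144 = 1323/32768

Answer: 1323/32768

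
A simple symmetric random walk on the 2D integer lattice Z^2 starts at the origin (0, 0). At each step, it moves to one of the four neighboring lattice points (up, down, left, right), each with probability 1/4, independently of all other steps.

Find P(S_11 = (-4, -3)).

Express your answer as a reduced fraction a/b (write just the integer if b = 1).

Let h be the number of horizontal steps (so 11-h are vertical). To end at (-4,-3) need (h-4)/2 right-steps and ((11-h)-3)/2 up-steps.
Sum over h with 4 ≤ h ≤ 8, h ≡ 0 (mod 2), 11-h ≡ 1 (mod 2):
h=4: C(11,4)·C(4,0)·C(7,2) = 330·1·21 = 6930
h=6: C(11,6)·C(6,1)·C(5,1) = 462·6·5 = 13860
h=8: C(11,8)·C(8,2)·C(3,0) = 165·28·1 = 4620
Total favorable: 25410
Total paths: 4^11 = 4194304
P = 25410/4194304 = 12705/2097152

Answer: 12705/2097152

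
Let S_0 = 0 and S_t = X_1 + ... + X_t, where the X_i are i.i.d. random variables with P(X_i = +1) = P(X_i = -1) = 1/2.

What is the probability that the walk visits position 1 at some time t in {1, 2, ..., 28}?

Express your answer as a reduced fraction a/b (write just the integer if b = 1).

Answer: 28539857/33554432

Derivation:
Count via complement. Let g(t,s) = #length-t paths at position s with S_1..S_t all ≠ 1.
g(t,s) = g(t-1,s-1) + g(t-1,s+1) for s ≠ 1; g(t,1) = 0.
t=0: g(0,0)=1
t=1: g(1,-1)=1
t=2: g(2,-2)=1 g(2,0)=1
t=3: g(3,-3)=1 g(3,-1)=2
t=4: g(4,-4)=1 g(4,-2)=3 g(4,0)=2
t=5: g(5,-5)=1 g(5,-3)=4 g(5,-1)=5
t=6: g(6,-6)=1 g(6,-4)=5 g(6,-2)=9 g(6,0)=5
t=7: g(7,-7)=1 g(7,-5)=6 g(7,-3)=14 g(7,-1)=14
t=8: g(8,-8)=1 g(8,-6)=7 g(8,-4)=20 g(8,-2)=28 g(8,0)=14
t=9: g(9,-9)=1 g(9,-7)=8 g(9,-5)=27 g(9,-3)=48 g(9,-1)=42
t=10: g(10,-10)=1 g(10,-8)=9 g(10,-6)=35 g(10,-4)=75 g(10,-2)=90 g(10,0)=42
t=11: g(11,-11)=1 g(11,-9)=10 g(11,-7)=44 g(11,-5)=110 g(11,-3)=165 g(11,-1)=132
t=12: g(12,-12)=1 g(12,-10)=11 g(12,-8)=54 g(12,-6)=154 g(12,-4)=275 g(12,-2)=297 g(12,0)=132
t=13: g(13,-13)=1 g(13,-11)=12 g(13,-9)=65 g(13,-7)=208 g(13,-5)=429 g(13,-3)=572 g(13,-1)=429
t=14: g(14,-14)=1 g(14,-12)=13 g(14,-10)=77 g(14,-8)=273 g(14,-6)=637 g(14,-4)=1001 g(14,-2)=1001 g(14,0)=429
t=15: g(15,-15)=1 g(15,-13)=14 g(15,-11)=90 g(15,-9)=350 g(15,-7)=910 g(15,-5)=1638 g(15,-3)=2002 g(15,-1)=1430
t=16: g(16,-16)=1 g(16,-14)=15 g(16,-12)=104 g(16,-10)=440 g(16,-8)=1260 g(16,-6)=2548 g(16,-4)=3640 g(16,-2)=3432 g(16,0)=1430
t=17: g(17,-17)=1 g(17,-15)=16 g(17,-13)=119 g(17,-11)=544 g(17,-9)=1700 g(17,-7)=3808 g(17,-5)=6188 g(17,-3)=7072 g(17,-1)=4862
t=18: g(18,-18)=1 g(18,-16)=17 g(18,-14)=135 g(18,-12)=663 g(18,-10)=2244 g(18,-8)=5508 g(18,-6)=9996 g(18,-4)=13260 g(18,-2)=11934 g(18,0)=4862
t=19: g(19,-19)=1 g(19,-17)=18 g(19,-15)=152 g(19,-13)=798 g(19,-11)=2907 g(19,-9)=7752 g(19,-7)=15504 g(19,-5)=23256 g(19,-3)=25194 g(19,-1)=16796
t=20: g(20,-20)=1 g(20,-18)=19 g(20,-16)=170 g(20,-14)=950 g(20,-12)=3705 g(20,-10)=10659 g(20,-8)=23256 g(20,-6)=38760 g(20,-4)=48450 g(20,-2)=41990 g(20,0)=16796
t=21: g(21,-21)=1 g(21,-19)=20 g(21,-17)=189 g(21,-15)=1120 g(21,-13)=4655 g(21,-11)=14364 g(21,-9)=33915 g(21,-7)=62016 g(21,-5)=87210 g(21,-3)=90440 g(21,-1)=58786
t=22: g(22,-22)=1 g(22,-20)=21 g(22,-18)=209 g(22,-16)=1309 g(22,-14)=5775 g(22,-12)=19019 g(22,-10)=48279 g(22,-8)=95931 g(22,-6)=149226 g(22,-4)=177650 g(22,-2)=149226 g(22,0)=58786
t=23: g(23,-23)=1 g(23,-21)=22 g(23,-19)=230 g(23,-17)=1518 g(23,-15)=7084 g(23,-13)=24794 g(23,-11)=67298 g(23,-9)=144210 g(23,-7)=245157 g(23,-5)=326876 g(23,-3)=326876 g(23,-1)=208012
t=24: g(24,-24)=1 g(24,-22)=23 g(24,-20)=252 g(24,-18)=1748 g(24,-16)=8602 g(24,-14)=31878 g(24,-12)=92092 g(24,-10)=211508 g(24,-8)=389367 g(24,-6)=572033 g(24,-4)=653752 g(24,-2)=534888 g(24,0)=208012
t=25: g(25,-25)=1 g(25,-23)=24 g(25,-21)=275 g(25,-19)=2000 g(25,-17)=10350 g(25,-15)=40480 g(25,-13)=123970 g(25,-11)=303600 g(25,-9)=600875 g(25,-7)=961400 g(25,-5)=1225785 g(25,-3)=1188640 g(25,-1)=742900
t=26: g(26,-26)=1 g(26,-24)=25 g(26,-22)=299 g(26,-20)=2275 g(26,-18)=12350 g(26,-16)=50830 g(26,-14)=164450 g(26,-12)=427570 g(26,-10)=904475 g(26,-8)=1562275 g(26,-6)=2187185 g(26,-4)=2414425 g(26,-2)=1931540 g(26,0)=742900
t=27: g(27,-27)=1 g(27,-25)=26 g(27,-23)=324 g(27,-21)=2574 g(27,-19)=14625 g(27,-17)=63180 g(27,-15)=215280 g(27,-13)=592020 g(27,-11)=1332045 g(27,-9)=2466750 g(27,-7)=3749460 g(27,-5)=4601610 g(27,-3)=4345965 g(27,-1)=2674440
t=28: g(28,-28)=1 g(28,-26)=27 g(28,-24)=350 g(28,-22)=2898 g(28,-20)=17199 g(28,-18)=77805 g(28,-16)=278460 g(28,-14)=807300 g(28,-12)=1924065 g(28,-10)=3798795 g(28,-8)=6216210 g(28,-6)=8351070 g(28,-4)=8947575 g(28,-2)=7020405 g(28,0)=2674440
Paths never hitting 1: Σ_s g(28,s) = 40116600
Paths hitting 1: 2^28 - 40116600 = 228318856
P = 228318856/268435456 = 28539857/33554432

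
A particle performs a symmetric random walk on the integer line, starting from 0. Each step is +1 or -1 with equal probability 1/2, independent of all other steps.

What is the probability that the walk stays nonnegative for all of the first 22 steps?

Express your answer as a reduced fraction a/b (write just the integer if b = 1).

Let f(t,s) = #length-t paths at position s with S_1..S_t all ≥ 0.
f(t,s) = f(t-1,s-1) + f(t-1,s+1) for s ≥ 0; f(t,s) = 0 for s < 0.
t=0: f(0,0)=1
t=1: f(1,1)=1
t=2: f(2,0)=1 f(2,2)=1
t=3: f(3,1)=2 f(3,3)=1
t=4: f(4,0)=2 f(4,2)=3 f(4,4)=1
t=5: f(5,1)=5 f(5,3)=4 f(5,5)=1
t=6: f(6,0)=5 f(6,2)=9 f(6,4)=5 f(6,6)=1
t=7: f(7,1)=14 f(7,3)=14 f(7,5)=6 f(7,7)=1
t=8: f(8,0)=14 f(8,2)=28 f(8,4)=20 f(8,6)=7 f(8,8)=1
t=9: f(9,1)=42 f(9,3)=48 f(9,5)=27 f(9,7)=8 f(9,9)=1
t=10: f(10,0)=42 f(10,2)=90 f(10,4)=75 f(10,6)=35 f(10,8)=9 f(10,10)=1
t=11: f(11,1)=132 f(11,3)=165 f(11,5)=110 f(11,7)=44 f(11,9)=10 f(11,11)=1
t=12: f(12,0)=132 f(12,2)=297 f(12,4)=275 f(12,6)=154 f(12,8)=54 f(12,10)=11 f(12,12)=1
t=13: f(13,1)=429 f(13,3)=572 f(13,5)=429 f(13,7)=208 f(13,9)=65 f(13,11)=12 f(13,13)=1
t=14: f(14,0)=429 f(14,2)=1001 f(14,4)=1001 f(14,6)=637 f(14,8)=273 f(14,10)=77 f(14,12)=13 f(14,14)=1
t=15: f(15,1)=1430 f(15,3)=2002 f(15,5)=1638 f(15,7)=910 f(15,9)=350 f(15,11)=90 f(15,13)=14 f(15,15)=1
t=16: f(16,0)=1430 f(16,2)=3432 f(16,4)=3640 f(16,6)=2548 f(16,8)=1260 f(16,10)=440 f(16,12)=104 f(16,14)=15 f(16,16)=1
t=17: f(17,1)=4862 f(17,3)=7072 f(17,5)=6188 f(17,7)=3808 f(17,9)=1700 f(17,11)=544 f(17,13)=119 f(17,15)=16 f(17,17)=1
t=18: f(18,0)=4862 f(18,2)=11934 f(18,4)=13260 f(18,6)=9996 f(18,8)=5508 f(18,10)=2244 f(18,12)=663 f(18,14)=135 f(18,16)=17 f(18,18)=1
t=19: f(19,1)=16796 f(19,3)=25194 f(19,5)=23256 f(19,7)=15504 f(19,9)=7752 f(19,11)=2907 f(19,13)=798 f(19,15)=152 f(19,17)=18 f(19,19)=1
t=20: f(20,0)=16796 f(20,2)=41990 f(20,4)=48450 f(20,6)=38760 f(20,8)=23256 f(20,10)=10659 f(20,12)=3705 f(20,14)=950 f(20,16)=170 f(20,18)=19 f(20,20)=1
t=21: f(21,1)=58786 f(21,3)=90440 f(21,5)=87210 f(21,7)=62016 f(21,9)=33915 f(21,11)=14364 f(21,13)=4655 f(21,15)=1120 f(21,17)=189 f(21,19)=20 f(21,21)=1
t=22: f(22,0)=58786 f(22,2)=149226 f(22,4)=177650 f(22,6)=149226 f(22,8)=95931 f(22,10)=48279 f(22,12)=19019 f(22,14)=5775 f(22,16)=1309 f(22,18)=209 f(22,20)=21 f(22,22)=1
Σ_s f(22,s) = 705432
P = 705432/4194304 = 88179/524288

Answer: 88179/524288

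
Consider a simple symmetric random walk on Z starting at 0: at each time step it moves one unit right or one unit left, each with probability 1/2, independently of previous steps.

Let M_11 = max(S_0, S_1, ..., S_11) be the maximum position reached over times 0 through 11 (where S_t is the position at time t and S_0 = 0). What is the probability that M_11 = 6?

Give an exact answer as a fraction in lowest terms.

Let M_11 = max(S_0,...,S_11). Use the reflection principle: for j ≥ 1, #{paths with M_11 ≥ j} = #{S_11 ≥ j} + #{S_11 ≥ j+1}.
By reflection, #{M_11 ≥ 6} = #{S_11 ≥ 6} + #{S_11 ≥ 7} = 67 + 67 = 134.
#{M_11 ≥ 7} = #{S_11 ≥ 7} + #{S_11 ≥ 8} = 67 + 12 = 79.
#{M_11 = 6} = 134 - 79 = 55.
P(M_11 = 6) = 55/2048 = 55/2048

Answer: 55/2048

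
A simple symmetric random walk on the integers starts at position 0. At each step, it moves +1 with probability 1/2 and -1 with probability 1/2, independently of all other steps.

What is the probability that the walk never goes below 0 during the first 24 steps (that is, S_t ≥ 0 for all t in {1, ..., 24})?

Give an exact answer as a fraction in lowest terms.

Answer: 676039/4194304

Derivation:
Let f(t,s) = #length-t paths at position s with S_1..S_t all ≥ 0.
f(t,s) = f(t-1,s-1) + f(t-1,s+1) for s ≥ 0; f(t,s) = 0 for s < 0.
t=0: f(0,0)=1
t=1: f(1,1)=1
t=2: f(2,0)=1 f(2,2)=1
t=3: f(3,1)=2 f(3,3)=1
t=4: f(4,0)=2 f(4,2)=3 f(4,4)=1
t=5: f(5,1)=5 f(5,3)=4 f(5,5)=1
t=6: f(6,0)=5 f(6,2)=9 f(6,4)=5 f(6,6)=1
t=7: f(7,1)=14 f(7,3)=14 f(7,5)=6 f(7,7)=1
t=8: f(8,0)=14 f(8,2)=28 f(8,4)=20 f(8,6)=7 f(8,8)=1
t=9: f(9,1)=42 f(9,3)=48 f(9,5)=27 f(9,7)=8 f(9,9)=1
t=10: f(10,0)=42 f(10,2)=90 f(10,4)=75 f(10,6)=35 f(10,8)=9 f(10,10)=1
t=11: f(11,1)=132 f(11,3)=165 f(11,5)=110 f(11,7)=44 f(11,9)=10 f(11,11)=1
t=12: f(12,0)=132 f(12,2)=297 f(12,4)=275 f(12,6)=154 f(12,8)=54 f(12,10)=11 f(12,12)=1
t=13: f(13,1)=429 f(13,3)=572 f(13,5)=429 f(13,7)=208 f(13,9)=65 f(13,11)=12 f(13,13)=1
t=14: f(14,0)=429 f(14,2)=1001 f(14,4)=1001 f(14,6)=637 f(14,8)=273 f(14,10)=77 f(14,12)=13 f(14,14)=1
t=15: f(15,1)=1430 f(15,3)=2002 f(15,5)=1638 f(15,7)=910 f(15,9)=350 f(15,11)=90 f(15,13)=14 f(15,15)=1
t=16: f(16,0)=1430 f(16,2)=3432 f(16,4)=3640 f(16,6)=2548 f(16,8)=1260 f(16,10)=440 f(16,12)=104 f(16,14)=15 f(16,16)=1
t=17: f(17,1)=4862 f(17,3)=7072 f(17,5)=6188 f(17,7)=3808 f(17,9)=1700 f(17,11)=544 f(17,13)=119 f(17,15)=16 f(17,17)=1
t=18: f(18,0)=4862 f(18,2)=11934 f(18,4)=13260 f(18,6)=9996 f(18,8)=5508 f(18,10)=2244 f(18,12)=663 f(18,14)=135 f(18,16)=17 f(18,18)=1
t=19: f(19,1)=16796 f(19,3)=25194 f(19,5)=23256 f(19,7)=15504 f(19,9)=7752 f(19,11)=2907 f(19,13)=798 f(19,15)=152 f(19,17)=18 f(19,19)=1
t=20: f(20,0)=16796 f(20,2)=41990 f(20,4)=48450 f(20,6)=38760 f(20,8)=23256 f(20,10)=10659 f(20,12)=3705 f(20,14)=950 f(20,16)=170 f(20,18)=19 f(20,20)=1
t=21: f(21,1)=58786 f(21,3)=90440 f(21,5)=87210 f(21,7)=62016 f(21,9)=33915 f(21,11)=14364 f(21,13)=4655 f(21,15)=1120 f(21,17)=189 f(21,19)=20 f(21,21)=1
t=22: f(22,0)=58786 f(22,2)=149226 f(22,4)=177650 f(22,6)=149226 f(22,8)=95931 f(22,10)=48279 f(22,12)=19019 f(22,14)=5775 f(22,16)=1309 f(22,18)=209 f(22,20)=21 f(22,22)=1
t=23: f(23,1)=208012 f(23,3)=326876 f(23,5)=326876 f(23,7)=245157 f(23,9)=144210 f(23,11)=67298 f(23,13)=24794 f(23,15)=7084 f(23,17)=1518 f(23,19)=230 f(23,21)=22 f(23,23)=1
t=24: f(24,0)=208012 f(24,2)=534888 f(24,4)=653752 f(24,6)=572033 f(24,8)=389367 f(24,10)=211508 f(24,12)=92092 f(24,14)=31878 f(24,16)=8602 f(24,18)=1748 f(24,20)=252 f(24,22)=23 f(24,24)=1
Σ_s f(24,s) = 2704156
P = 2704156/16777216 = 676039/4194304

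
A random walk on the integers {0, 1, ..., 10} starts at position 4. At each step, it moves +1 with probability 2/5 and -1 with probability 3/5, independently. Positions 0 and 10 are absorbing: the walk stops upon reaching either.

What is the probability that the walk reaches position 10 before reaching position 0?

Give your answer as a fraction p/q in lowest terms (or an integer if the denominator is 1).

Answer: 832/11605

Derivation:
Biased walk: p = 2/5, q = 3/5, r = q/p = 3/2
Gambler's ruin: P(hit 10 before 0 | start at 4) = (1 - r^a)/(1 - r^N)
r^4 = 81/16; r^10 = 59049/1024
P = (1 - 81/16) / (1 - 59049/1024) = -65/16 / -58025/1024 = 832/11605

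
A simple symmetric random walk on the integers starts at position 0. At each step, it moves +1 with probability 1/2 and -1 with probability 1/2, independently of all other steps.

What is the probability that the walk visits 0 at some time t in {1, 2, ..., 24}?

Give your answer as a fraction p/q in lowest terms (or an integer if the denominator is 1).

Count via complement. Let g(t,s) = #length-t paths at position s with S_1..S_t all ≠ 0.
g(t,s) = g(t-1,s-1) + g(t-1,s+1) for s ≠ 0; g(t,0) = 0.
t=0: g(0,0)=1
t=1: g(1,-1)=1 g(1,1)=1
t=2: g(2,-2)=1 g(2,2)=1
t=3: g(3,-3)=1 g(3,-1)=1 g(3,1)=1 g(3,3)=1
t=4: g(4,-4)=1 g(4,-2)=2 g(4,2)=2 g(4,4)=1
t=5: g(5,-5)=1 g(5,-3)=3 g(5,-1)=2 g(5,1)=2 g(5,3)=3 g(5,5)=1
t=6: g(6,-6)=1 g(6,-4)=4 g(6,-2)=5 g(6,2)=5 g(6,4)=4 g(6,6)=1
t=7: g(7,-7)=1 g(7,-5)=5 g(7,-3)=9 g(7,-1)=5 g(7,1)=5 g(7,3)=9 g(7,5)=5 g(7,7)=1
t=8: g(8,-8)=1 g(8,-6)=6 g(8,-4)=14 g(8,-2)=14 g(8,2)=14 g(8,4)=14 g(8,6)=6 g(8,8)=1
t=9: g(9,-9)=1 g(9,-7)=7 g(9,-5)=20 g(9,-3)=28 g(9,-1)=14 g(9,1)=14 g(9,3)=28 g(9,5)=20 g(9,7)=7 g(9,9)=1
t=10: g(10,-10)=1 g(10,-8)=8 g(10,-6)=27 g(10,-4)=48 g(10,-2)=42 g(10,2)=42 g(10,4)=48 g(10,6)=27 g(10,8)=8 g(10,10)=1
t=11: g(11,-11)=1 g(11,-9)=9 g(11,-7)=35 g(11,-5)=75 g(11,-3)=90 g(11,-1)=42 g(11,1)=42 g(11,3)=90 g(11,5)=75 g(11,7)=35 g(11,9)=9 g(11,11)=1
t=12: g(12,-12)=1 g(12,-10)=10 g(12,-8)=44 g(12,-6)=110 g(12,-4)=165 g(12,-2)=132 g(12,2)=132 g(12,4)=165 g(12,6)=110 g(12,8)=44 g(12,10)=10 g(12,12)=1
t=13: g(13,-13)=1 g(13,-11)=11 g(13,-9)=54 g(13,-7)=154 g(13,-5)=275 g(13,-3)=297 g(13,-1)=132 g(13,1)=132 g(13,3)=297 g(13,5)=275 g(13,7)=154 g(13,9)=54 g(13,11)=11 g(13,13)=1
t=14: g(14,-14)=1 g(14,-12)=12 g(14,-10)=65 g(14,-8)=208 g(14,-6)=429 g(14,-4)=572 g(14,-2)=429 g(14,2)=429 g(14,4)=572 g(14,6)=429 g(14,8)=208 g(14,10)=65 g(14,12)=12 g(14,14)=1
t=15: g(15,-15)=1 g(15,-13)=13 g(15,-11)=77 g(15,-9)=273 g(15,-7)=637 g(15,-5)=1001 g(15,-3)=1001 g(15,-1)=429 g(15,1)=429 g(15,3)=1001 g(15,5)=1001 g(15,7)=637 g(15,9)=273 g(15,11)=77 g(15,13)=13 g(15,15)=1
t=16: g(16,-16)=1 g(16,-14)=14 g(16,-12)=90 g(16,-10)=350 g(16,-8)=910 g(16,-6)=1638 g(16,-4)=2002 g(16,-2)=1430 g(16,2)=1430 g(16,4)=2002 g(16,6)=1638 g(16,8)=910 g(16,10)=350 g(16,12)=90 g(16,14)=14 g(16,16)=1
t=17: g(17,-17)=1 g(17,-15)=15 g(17,-13)=104 g(17,-11)=440 g(17,-9)=1260 g(17,-7)=2548 g(17,-5)=3640 g(17,-3)=3432 g(17,-1)=1430 g(17,1)=1430 g(17,3)=3432 g(17,5)=3640 g(17,7)=2548 g(17,9)=1260 g(17,11)=440 g(17,13)=104 g(17,15)=15 g(17,17)=1
t=18: g(18,-18)=1 g(18,-16)=16 g(18,-14)=119 g(18,-12)=544 g(18,-10)=1700 g(18,-8)=3808 g(18,-6)=6188 g(18,-4)=7072 g(18,-2)=4862 g(18,2)=4862 g(18,4)=7072 g(18,6)=6188 g(18,8)=3808 g(18,10)=1700 g(18,12)=544 g(18,14)=119 g(18,16)=16 g(18,18)=1
t=19: g(19,-19)=1 g(19,-17)=17 g(19,-15)=135 g(19,-13)=663 g(19,-11)=2244 g(19,-9)=5508 g(19,-7)=9996 g(19,-5)=13260 g(19,-3)=11934 g(19,-1)=4862 g(19,1)=4862 g(19,3)=11934 g(19,5)=13260 g(19,7)=9996 g(19,9)=5508 g(19,11)=2244 g(19,13)=663 g(19,15)=135 g(19,17)=17 g(19,19)=1
t=20: g(20,-20)=1 g(20,-18)=18 g(20,-16)=152 g(20,-14)=798 g(20,-12)=2907 g(20,-10)=7752 g(20,-8)=15504 g(20,-6)=23256 g(20,-4)=25194 g(20,-2)=16796 g(20,2)=16796 g(20,4)=25194 g(20,6)=23256 g(20,8)=15504 g(20,10)=7752 g(20,12)=2907 g(20,14)=798 g(20,16)=152 g(20,18)=18 g(20,20)=1
t=21: g(21,-21)=1 g(21,-19)=19 g(21,-17)=170 g(21,-15)=950 g(21,-13)=3705 g(21,-11)=10659 g(21,-9)=23256 g(21,-7)=38760 g(21,-5)=48450 g(21,-3)=41990 g(21,-1)=16796 g(21,1)=16796 g(21,3)=41990 g(21,5)=48450 g(21,7)=38760 g(21,9)=23256 g(21,11)=10659 g(21,13)=3705 g(21,15)=950 g(21,17)=170 g(21,19)=19 g(21,21)=1
t=22: g(22,-22)=1 g(22,-20)=20 g(22,-18)=189 g(22,-16)=1120 g(22,-14)=4655 g(22,-12)=14364 g(22,-10)=33915 g(22,-8)=62016 g(22,-6)=87210 g(22,-4)=90440 g(22,-2)=58786 g(22,2)=58786 g(22,4)=90440 g(22,6)=87210 g(22,8)=62016 g(22,10)=33915 g(22,12)=14364 g(22,14)=4655 g(22,16)=1120 g(22,18)=189 g(22,20)=20 g(22,22)=1
t=23: g(23,-23)=1 g(23,-21)=21 g(23,-19)=209 g(23,-17)=1309 g(23,-15)=5775 g(23,-13)=19019 g(23,-11)=48279 g(23,-9)=95931 g(23,-7)=149226 g(23,-5)=177650 g(23,-3)=149226 g(23,-1)=58786 g(23,1)=58786 g(23,3)=149226 g(23,5)=177650 g(23,7)=149226 g(23,9)=95931 g(23,11)=48279 g(23,13)=19019 g(23,15)=5775 g(23,17)=1309 g(23,19)=209 g(23,21)=21 g(23,23)=1
t=24: g(24,-24)=1 g(24,-22)=22 g(24,-20)=230 g(24,-18)=1518 g(24,-16)=7084 g(24,-14)=24794 g(24,-12)=67298 g(24,-10)=144210 g(24,-8)=245157 g(24,-6)=326876 g(24,-4)=326876 g(24,-2)=208012 g(24,2)=208012 g(24,4)=326876 g(24,6)=326876 g(24,8)=245157 g(24,10)=144210 g(24,12)=67298 g(24,14)=24794 g(24,16)=7084 g(24,18)=1518 g(24,20)=230 g(24,22)=22 g(24,24)=1
Paths never hitting 0: Σ_s g(24,s) = 2704156
Paths hitting 0: 2^24 - 2704156 = 14073060
P = 14073060/16777216 = 3518265/4194304

Answer: 3518265/4194304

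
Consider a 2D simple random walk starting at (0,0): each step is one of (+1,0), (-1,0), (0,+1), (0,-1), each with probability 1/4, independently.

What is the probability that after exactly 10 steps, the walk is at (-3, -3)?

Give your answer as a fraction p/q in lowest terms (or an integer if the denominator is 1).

Answer: 2835/262144

Derivation:
Let h be the number of horizontal steps (so 10-h are vertical). To end at (-3,-3) need (h-3)/2 right-steps and ((10-h)-3)/2 up-steps.
Sum over h with 3 ≤ h ≤ 7, h ≡ 1 (mod 2), 10-h ≡ 1 (mod 2):
h=3: C(10,3)·C(3,0)·C(7,2) = 120·1·21 = 2520
h=5: C(10,5)·C(5,1)·C(5,1) = 252·5·5 = 6300
h=7: C(10,7)·C(7,2)·C(3,0) = 120·21·1 = 2520
Total favorable: 11340
Total paths: 4^10 = 1048576
P = 11340/1048576 = 2835/262144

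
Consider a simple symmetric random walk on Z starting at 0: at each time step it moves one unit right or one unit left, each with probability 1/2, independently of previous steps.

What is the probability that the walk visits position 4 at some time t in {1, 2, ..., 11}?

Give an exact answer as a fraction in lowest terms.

Count via complement. Let g(t,s) = #length-t paths at position s with S_1..S_t all ≠ 4.
g(t,s) = g(t-1,s-1) + g(t-1,s+1) for s ≠ 4; g(t,4) = 0.
t=0: g(0,0)=1
t=1: g(1,-1)=1 g(1,1)=1
t=2: g(2,-2)=1 g(2,0)=2 g(2,2)=1
t=3: g(3,-3)=1 g(3,-1)=3 g(3,1)=3 g(3,3)=1
t=4: g(4,-4)=1 g(4,-2)=4 g(4,0)=6 g(4,2)=4
t=5: g(5,-5)=1 g(5,-3)=5 g(5,-1)=10 g(5,1)=10 g(5,3)=4
t=6: g(6,-6)=1 g(6,-4)=6 g(6,-2)=15 g(6,0)=20 g(6,2)=14
t=7: g(7,-7)=1 g(7,-5)=7 g(7,-3)=21 g(7,-1)=35 g(7,1)=34 g(7,3)=14
t=8: g(8,-8)=1 g(8,-6)=8 g(8,-4)=28 g(8,-2)=56 g(8,0)=69 g(8,2)=48
t=9: g(9,-9)=1 g(9,-7)=9 g(9,-5)=36 g(9,-3)=84 g(9,-1)=125 g(9,1)=117 g(9,3)=48
t=10: g(10,-10)=1 g(10,-8)=10 g(10,-6)=45 g(10,-4)=120 g(10,-2)=209 g(10,0)=242 g(10,2)=165
t=11: g(11,-11)=1 g(11,-9)=11 g(11,-7)=55 g(11,-5)=165 g(11,-3)=329 g(11,-1)=451 g(11,1)=407 g(11,3)=165
Paths never hitting 4: Σ_s g(11,s) = 1584
Paths hitting 4: 2^11 - 1584 = 464
P = 464/2048 = 29/128

Answer: 29/128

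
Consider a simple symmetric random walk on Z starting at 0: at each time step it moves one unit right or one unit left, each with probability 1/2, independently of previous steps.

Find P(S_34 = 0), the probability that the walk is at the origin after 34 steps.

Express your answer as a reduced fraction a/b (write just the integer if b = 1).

Answer: 583401555/4294967296

Derivation:
To return to 0 after 34 steps: need exactly 17 steps of +1 and 17 of -1.
Favorable paths: C(34,17) = 2333606220
Total paths: 2^34 = 17179869184
P = 2333606220/17179869184 = 583401555/4294967296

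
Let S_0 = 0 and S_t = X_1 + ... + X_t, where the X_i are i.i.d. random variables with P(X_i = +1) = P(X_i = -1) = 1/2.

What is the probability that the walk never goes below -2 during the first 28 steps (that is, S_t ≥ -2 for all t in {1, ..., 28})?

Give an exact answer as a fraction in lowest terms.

Let f(t,s) = #length-t paths at position s with S_1..S_t all ≥ -2.
f(t,s) = f(t-1,s-1) + f(t-1,s+1) for s ≥ -2; f(t,s) = 0 for s < -2.
t=0: f(0,0)=1
t=1: f(1,-1)=1 f(1,1)=1
t=2: f(2,-2)=1 f(2,0)=2 f(2,2)=1
t=3: f(3,-1)=3 f(3,1)=3 f(3,3)=1
t=4: f(4,-2)=3 f(4,0)=6 f(4,2)=4 f(4,4)=1
t=5: f(5,-1)=9 f(5,1)=10 f(5,3)=5 f(5,5)=1
t=6: f(6,-2)=9 f(6,0)=19 f(6,2)=15 f(6,4)=6 f(6,6)=1
t=7: f(7,-1)=28 f(7,1)=34 f(7,3)=21 f(7,5)=7 f(7,7)=1
t=8: f(8,-2)=28 f(8,0)=62 f(8,2)=55 f(8,4)=28 f(8,6)=8 f(8,8)=1
t=9: f(9,-1)=90 f(9,1)=117 f(9,3)=83 f(9,5)=36 f(9,7)=9 f(9,9)=1
t=10: f(10,-2)=90 f(10,0)=207 f(10,2)=200 f(10,4)=119 f(10,6)=45 f(10,8)=10 f(10,10)=1
t=11: f(11,-1)=297 f(11,1)=407 f(11,3)=319 f(11,5)=164 f(11,7)=55 f(11,9)=11 f(11,11)=1
t=12: f(12,-2)=297 f(12,0)=704 f(12,2)=726 f(12,4)=483 f(12,6)=219 f(12,8)=66 f(12,10)=12 f(12,12)=1
t=13: f(13,-1)=1001 f(13,1)=1430 f(13,3)=1209 f(13,5)=702 f(13,7)=285 f(13,9)=78 f(13,11)=13 f(13,13)=1
t=14: f(14,-2)=1001 f(14,0)=2431 f(14,2)=2639 f(14,4)=1911 f(14,6)=987 f(14,8)=363 f(14,10)=91 f(14,12)=14 f(14,14)=1
t=15: f(15,-1)=3432 f(15,1)=5070 f(15,3)=4550 f(15,5)=2898 f(15,7)=1350 f(15,9)=454 f(15,11)=105 f(15,13)=15 f(15,15)=1
t=16: f(16,-2)=3432 f(16,0)=8502 f(16,2)=9620 f(16,4)=7448 f(16,6)=4248 f(16,8)=1804 f(16,10)=559 f(16,12)=120 f(16,14)=16 f(16,16)=1
t=17: f(17,-1)=11934 f(17,1)=18122 f(17,3)=17068 f(17,5)=11696 f(17,7)=6052 f(17,9)=2363 f(17,11)=679 f(17,13)=136 f(17,15)=17 f(17,17)=1
t=18: f(18,-2)=11934 f(18,0)=30056 f(18,2)=35190 f(18,4)=28764 f(18,6)=17748 f(18,8)=8415 f(18,10)=3042 f(18,12)=815 f(18,14)=153 f(18,16)=18 f(18,18)=1
t=19: f(19,-1)=41990 f(19,1)=65246 f(19,3)=63954 f(19,5)=46512 f(19,7)=26163 f(19,9)=11457 f(19,11)=3857 f(19,13)=968 f(19,15)=171 f(19,17)=19 f(19,19)=1
t=20: f(20,-2)=41990 f(20,0)=107236 f(20,2)=129200 f(20,4)=110466 f(20,6)=72675 f(20,8)=37620 f(20,10)=15314 f(20,12)=4825 f(20,14)=1139 f(20,16)=190 f(20,18)=20 f(20,20)=1
t=21: f(21,-1)=149226 f(21,1)=236436 f(21,3)=239666 f(21,5)=183141 f(21,7)=110295 f(21,9)=52934 f(21,11)=20139 f(21,13)=5964 f(21,15)=1329 f(21,17)=210 f(21,19)=21 f(21,21)=1
t=22: f(22,-2)=149226 f(22,0)=385662 f(22,2)=476102 f(22,4)=422807 f(22,6)=293436 f(22,8)=163229 f(22,10)=73073 f(22,12)=26103 f(22,14)=7293 f(22,16)=1539 f(22,18)=231 f(22,20)=22 f(22,22)=1
t=23: f(23,-1)=534888 f(23,1)=861764 f(23,3)=898909 f(23,5)=716243 f(23,7)=456665 f(23,9)=236302 f(23,11)=99176 f(23,13)=33396 f(23,15)=8832 f(23,17)=1770 f(23,19)=253 f(23,21)=23 f(23,23)=1
t=24: f(24,-2)=534888 f(24,0)=1396652 f(24,2)=1760673 f(24,4)=1615152 f(24,6)=1172908 f(24,8)=692967 f(24,10)=335478 f(24,12)=132572 f(24,14)=42228 f(24,16)=10602 f(24,18)=2023 f(24,20)=276 f(24,22)=24 f(24,24)=1
t=25: f(25,-1)=1931540 f(25,1)=3157325 f(25,3)=3375825 f(25,5)=2788060 f(25,7)=1865875 f(25,9)=1028445 f(25,11)=468050 f(25,13)=174800 f(25,15)=52830 f(25,17)=12625 f(25,19)=2299 f(25,21)=300 f(25,23)=25 f(25,25)=1
t=26: f(26,-2)=1931540 f(26,0)=5088865 f(26,2)=6533150 f(26,4)=6163885 f(26,6)=4653935 f(26,8)=2894320 f(26,10)=1496495 f(26,12)=642850 f(26,14)=227630 f(26,16)=65455 f(26,18)=14924 f(26,20)=2599 f(26,22)=325 f(26,24)=26 f(26,26)=1
t=27: f(27,-1)=7020405 f(27,1)=11622015 f(27,3)=12697035 f(27,5)=10817820 f(27,7)=7548255 f(27,9)=4390815 f(27,11)=2139345 f(27,13)=870480 f(27,15)=293085 f(27,17)=80379 f(27,19)=17523 f(27,21)=2924 f(27,23)=351 f(27,25)=27 f(27,27)=1
t=28: f(28,-2)=7020405 f(28,0)=18642420 f(28,2)=24319050 f(28,4)=23514855 f(28,6)=18366075 f(28,8)=11939070 f(28,10)=6530160 f(28,12)=3009825 f(28,14)=1163565 f(28,16)=373464 f(28,18)=97902 f(28,20)=20447 f(28,22)=3275 f(28,24)=378 f(28,26)=28 f(28,28)=1
Σ_s f(28,s) = 115000920
P = 115000920/268435456 = 14375115/33554432

Answer: 14375115/33554432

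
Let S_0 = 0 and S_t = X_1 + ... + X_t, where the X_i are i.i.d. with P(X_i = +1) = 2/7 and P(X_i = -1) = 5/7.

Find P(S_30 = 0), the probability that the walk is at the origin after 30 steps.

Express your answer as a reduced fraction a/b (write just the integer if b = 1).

Answer: 155117520000000000000000/22539340290692258087863249

Derivation:
To be at 0 after 30 steps: need exactly 15 steps of +1 and 15 of -1.
Number of such sequences: C(30,15) = 155117520
Each has probability (2/7)^15 · (5/7)^15 = 1000000000000000/22539340290692258087863249
P = 155117520 · 1000000000000000/22539340290692258087863249 = 155117520000000000000000/22539340290692258087863249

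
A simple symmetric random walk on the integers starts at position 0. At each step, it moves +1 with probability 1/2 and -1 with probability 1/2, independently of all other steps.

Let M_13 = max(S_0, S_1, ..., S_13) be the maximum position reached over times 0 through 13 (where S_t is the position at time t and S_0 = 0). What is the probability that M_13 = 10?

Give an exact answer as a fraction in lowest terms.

Let M_13 = max(S_0,...,S_13). Use the reflection principle: for j ≥ 1, #{paths with M_13 ≥ j} = #{S_13 ≥ j} + #{S_13 ≥ j+1}.
By reflection, #{M_13 ≥ 10} = #{S_13 ≥ 10} + #{S_13 ≥ 11} = 14 + 14 = 28.
#{M_13 ≥ 11} = #{S_13 ≥ 11} + #{S_13 ≥ 12} = 14 + 1 = 15.
#{M_13 = 10} = 28 - 15 = 13.
P(M_13 = 10) = 13/8192 = 13/8192

Answer: 13/8192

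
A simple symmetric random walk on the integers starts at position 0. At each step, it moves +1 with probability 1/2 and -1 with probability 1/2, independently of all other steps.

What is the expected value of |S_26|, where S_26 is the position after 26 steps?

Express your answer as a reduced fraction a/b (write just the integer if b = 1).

S_26 takes values m ≡ 0 (mod 2) with |m| ≤ 26; P(S_26=m) = C(26,(26+m)/2)/2^26.
Total paths: 2^26 = 67108864
Distribution: P(S=-26)=1/67108864, P(S=-24)=26/67108864, P(S=-22)=325/67108864, P(S=-20)=2600/67108864, P(S=-18)=14950/67108864, P(S=-16)=65780/67108864, P(S=-14)=230230/67108864, P(S=-12)=657800/67108864, P(S=-10)=1562275/67108864, P(S=-8)=3124550/67108864, P(S=-6)=5311735/67108864, P(S=-4)=7726160/67108864, P(S=-2)=9657700/67108864, P(S=0)=10400600/67108864, P(S=2)=9657700/67108864, P(S=4)=7726160/67108864, P(S=6)=5311735/67108864, P(S=8)=3124550/67108864, P(S=10)=1562275/67108864, P(S=12)=657800/67108864, P(S=14)=230230/67108864, P(S=16)=65780/67108864, P(S=18)=14950/67108864, P(S=20)=2600/67108864, P(S=22)=325/67108864, P(S=24)=26/67108864, P(S=26)=1/67108864
E[|S_26|] = Σ_m |m|·P(S_26=m) = 270415600/67108864 = 16900975/4194304

Answer: 16900975/4194304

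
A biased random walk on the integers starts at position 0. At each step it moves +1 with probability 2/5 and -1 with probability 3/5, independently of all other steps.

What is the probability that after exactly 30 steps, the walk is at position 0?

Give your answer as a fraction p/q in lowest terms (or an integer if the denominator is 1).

To be at 0 after 30 steps: need exactly 15 steps of +1 and 15 of -1.
Number of such sequences: C(30,15) = 155117520
Each has probability (2/5)^15 · (3/5)^15 = 470184984576/931322574615478515625
P = 155117520 · 470184984576/931322574615478515625 = 14586785749733474304/186264514923095703125

Answer: 14586785749733474304/186264514923095703125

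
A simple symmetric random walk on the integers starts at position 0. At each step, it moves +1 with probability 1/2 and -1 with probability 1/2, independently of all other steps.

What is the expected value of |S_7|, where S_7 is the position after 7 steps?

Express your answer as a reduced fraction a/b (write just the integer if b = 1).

S_7 takes values m ≡ 1 (mod 2) with |m| ≤ 7; P(S_7=m) = C(7,(7+m)/2)/2^7.
Total paths: 2^7 = 128
Distribution: P(S=-7)=1/128, P(S=-5)=7/128, P(S=-3)=21/128, P(S=-1)=35/128, P(S=1)=35/128, P(S=3)=21/128, P(S=5)=7/128, P(S=7)=1/128
E[|S_7|] = Σ_m |m|·P(S_7=m) = 280/128 = 35/16

Answer: 35/16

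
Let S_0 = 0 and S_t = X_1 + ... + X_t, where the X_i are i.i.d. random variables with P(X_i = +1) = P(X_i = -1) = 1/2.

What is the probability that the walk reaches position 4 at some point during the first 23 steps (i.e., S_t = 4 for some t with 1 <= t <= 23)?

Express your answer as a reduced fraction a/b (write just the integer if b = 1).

Count via complement. Let g(t,s) = #length-t paths at position s with S_1..S_t all ≠ 4.
g(t,s) = g(t-1,s-1) + g(t-1,s+1) for s ≠ 4; g(t,4) = 0.
t=0: g(0,0)=1
t=1: g(1,-1)=1 g(1,1)=1
t=2: g(2,-2)=1 g(2,0)=2 g(2,2)=1
t=3: g(3,-3)=1 g(3,-1)=3 g(3,1)=3 g(3,3)=1
t=4: g(4,-4)=1 g(4,-2)=4 g(4,0)=6 g(4,2)=4
t=5: g(5,-5)=1 g(5,-3)=5 g(5,-1)=10 g(5,1)=10 g(5,3)=4
t=6: g(6,-6)=1 g(6,-4)=6 g(6,-2)=15 g(6,0)=20 g(6,2)=14
t=7: g(7,-7)=1 g(7,-5)=7 g(7,-3)=21 g(7,-1)=35 g(7,1)=34 g(7,3)=14
t=8: g(8,-8)=1 g(8,-6)=8 g(8,-4)=28 g(8,-2)=56 g(8,0)=69 g(8,2)=48
t=9: g(9,-9)=1 g(9,-7)=9 g(9,-5)=36 g(9,-3)=84 g(9,-1)=125 g(9,1)=117 g(9,3)=48
t=10: g(10,-10)=1 g(10,-8)=10 g(10,-6)=45 g(10,-4)=120 g(10,-2)=209 g(10,0)=242 g(10,2)=165
t=11: g(11,-11)=1 g(11,-9)=11 g(11,-7)=55 g(11,-5)=165 g(11,-3)=329 g(11,-1)=451 g(11,1)=407 g(11,3)=165
t=12: g(12,-12)=1 g(12,-10)=12 g(12,-8)=66 g(12,-6)=220 g(12,-4)=494 g(12,-2)=780 g(12,0)=858 g(12,2)=572
t=13: g(13,-13)=1 g(13,-11)=13 g(13,-9)=78 g(13,-7)=286 g(13,-5)=714 g(13,-3)=1274 g(13,-1)=1638 g(13,1)=1430 g(13,3)=572
t=14: g(14,-14)=1 g(14,-12)=14 g(14,-10)=91 g(14,-8)=364 g(14,-6)=1000 g(14,-4)=1988 g(14,-2)=2912 g(14,0)=3068 g(14,2)=2002
t=15: g(15,-15)=1 g(15,-13)=15 g(15,-11)=105 g(15,-9)=455 g(15,-7)=1364 g(15,-5)=2988 g(15,-3)=4900 g(15,-1)=5980 g(15,1)=5070 g(15,3)=2002
t=16: g(16,-16)=1 g(16,-14)=16 g(16,-12)=120 g(16,-10)=560 g(16,-8)=1819 g(16,-6)=4352 g(16,-4)=7888 g(16,-2)=10880 g(16,0)=11050 g(16,2)=7072
t=17: g(17,-17)=1 g(17,-15)=17 g(17,-13)=136 g(17,-11)=680 g(17,-9)=2379 g(17,-7)=6171 g(17,-5)=12240 g(17,-3)=18768 g(17,-1)=21930 g(17,1)=18122 g(17,3)=7072
t=18: g(18,-18)=1 g(18,-16)=18 g(18,-14)=153 g(18,-12)=816 g(18,-10)=3059 g(18,-8)=8550 g(18,-6)=18411 g(18,-4)=31008 g(18,-2)=40698 g(18,0)=40052 g(18,2)=25194
t=19: g(19,-19)=1 g(19,-17)=19 g(19,-15)=171 g(19,-13)=969 g(19,-11)=3875 g(19,-9)=11609 g(19,-7)=26961 g(19,-5)=49419 g(19,-3)=71706 g(19,-1)=80750 g(19,1)=65246 g(19,3)=25194
t=20: g(20,-20)=1 g(20,-18)=20 g(20,-16)=190 g(20,-14)=1140 g(20,-12)=4844 g(20,-10)=15484 g(20,-8)=38570 g(20,-6)=76380 g(20,-4)=121125 g(20,-2)=152456 g(20,0)=145996 g(20,2)=90440
t=21: g(21,-21)=1 g(21,-19)=21 g(21,-17)=210 g(21,-15)=1330 g(21,-13)=5984 g(21,-11)=20328 g(21,-9)=54054 g(21,-7)=114950 g(21,-5)=197505 g(21,-3)=273581 g(21,-1)=298452 g(21,1)=236436 g(21,3)=90440
t=22: g(22,-22)=1 g(22,-20)=22 g(22,-18)=231 g(22,-16)=1540 g(22,-14)=7314 g(22,-12)=26312 g(22,-10)=74382 g(22,-8)=169004 g(22,-6)=312455 g(22,-4)=471086 g(22,-2)=572033 g(22,0)=534888 g(22,2)=326876
t=23: g(23,-23)=1 g(23,-21)=23 g(23,-19)=253 g(23,-17)=1771 g(23,-15)=8854 g(23,-13)=33626 g(23,-11)=100694 g(23,-9)=243386 g(23,-7)=481459 g(23,-5)=783541 g(23,-3)=1043119 g(23,-1)=1106921 g(23,1)=861764 g(23,3)=326876
Paths never hitting 4: Σ_s g(23,s) = 4992288
Paths hitting 4: 2^23 - 4992288 = 3396320
P = 3396320/8388608 = 106135/262144

Answer: 106135/262144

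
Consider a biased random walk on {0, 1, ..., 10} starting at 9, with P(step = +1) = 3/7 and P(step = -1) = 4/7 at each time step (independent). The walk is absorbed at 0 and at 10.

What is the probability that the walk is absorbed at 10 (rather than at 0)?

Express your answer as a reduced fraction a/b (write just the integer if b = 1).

Answer: 727383/989527

Derivation:
Biased walk: p = 3/7, q = 4/7, r = q/p = 4/3
Gambler's ruin: P(hit 10 before 0 | start at 9) = (1 - r^a)/(1 - r^N)
r^9 = 262144/19683; r^10 = 1048576/59049
P = (1 - 262144/19683) / (1 - 1048576/59049) = -242461/19683 / -989527/59049 = 727383/989527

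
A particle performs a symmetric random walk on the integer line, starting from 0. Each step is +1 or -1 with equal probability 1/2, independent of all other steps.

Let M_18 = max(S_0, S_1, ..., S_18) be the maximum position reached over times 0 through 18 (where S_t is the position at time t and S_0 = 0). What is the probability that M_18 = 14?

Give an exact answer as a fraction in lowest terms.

Let M_18 = max(S_0,...,S_18). Use the reflection principle: for j ≥ 1, #{paths with M_18 ≥ j} = #{S_18 ≥ j} + #{S_18 ≥ j+1}.
By reflection, #{M_18 ≥ 14} = #{S_18 ≥ 14} + #{S_18 ≥ 15} = 172 + 19 = 191.
#{M_18 ≥ 15} = #{S_18 ≥ 15} + #{S_18 ≥ 16} = 19 + 19 = 38.
#{M_18 = 14} = 191 - 38 = 153.
P(M_18 = 14) = 153/262144 = 153/262144

Answer: 153/262144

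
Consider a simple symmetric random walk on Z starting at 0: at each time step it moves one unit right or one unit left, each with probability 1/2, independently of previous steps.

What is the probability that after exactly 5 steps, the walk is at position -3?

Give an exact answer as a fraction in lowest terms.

Answer: 5/32

Derivation:
To reach position -3 after 5 steps: need 1 step of +1 and 4 of -1.
Favorable paths: C(5,1) = 5
Total paths: 2^5 = 32
P = 5/32 = 5/32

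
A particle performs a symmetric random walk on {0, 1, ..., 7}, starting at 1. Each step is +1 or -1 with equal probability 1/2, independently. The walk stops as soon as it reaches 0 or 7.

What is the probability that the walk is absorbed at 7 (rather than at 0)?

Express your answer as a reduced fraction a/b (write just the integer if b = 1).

Answer: 1/7

Derivation:
Symmetric walk (p = 1/2): the harmonic-function argument gives P(hit 7 before 0 | start at 1) = a/N.
P = 1/7 = 1/7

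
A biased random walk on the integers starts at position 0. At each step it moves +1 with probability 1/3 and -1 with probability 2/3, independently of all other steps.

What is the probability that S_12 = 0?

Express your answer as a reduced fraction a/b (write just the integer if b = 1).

To be at 0 after 12 steps: need exactly 6 steps of +1 and 6 of -1.
Number of such sequences: C(12,6) = 924
Each has probability (1/3)^6 · (2/3)^6 = 64/531441
P = 924 · 64/531441 = 19712/177147

Answer: 19712/177147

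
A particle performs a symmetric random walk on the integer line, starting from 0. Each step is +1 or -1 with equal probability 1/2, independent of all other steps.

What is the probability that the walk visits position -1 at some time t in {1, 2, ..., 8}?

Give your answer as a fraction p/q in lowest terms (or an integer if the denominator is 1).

Answer: 93/128

Derivation:
Count via complement. Let g(t,s) = #length-t paths at position s with S_1..S_t all ≠ -1.
g(t,s) = g(t-1,s-1) + g(t-1,s+1) for s ≠ -1; g(t,-1) = 0.
t=0: g(0,0)=1
t=1: g(1,1)=1
t=2: g(2,0)=1 g(2,2)=1
t=3: g(3,1)=2 g(3,3)=1
t=4: g(4,0)=2 g(4,2)=3 g(4,4)=1
t=5: g(5,1)=5 g(5,3)=4 g(5,5)=1
t=6: g(6,0)=5 g(6,2)=9 g(6,4)=5 g(6,6)=1
t=7: g(7,1)=14 g(7,3)=14 g(7,5)=6 g(7,7)=1
t=8: g(8,0)=14 g(8,2)=28 g(8,4)=20 g(8,6)=7 g(8,8)=1
Paths never hitting -1: Σ_s g(8,s) = 70
Paths hitting -1: 2^8 - 70 = 186
P = 186/256 = 93/128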